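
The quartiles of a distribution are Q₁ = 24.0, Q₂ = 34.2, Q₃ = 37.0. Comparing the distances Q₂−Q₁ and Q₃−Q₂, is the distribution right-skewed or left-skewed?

left-skewed

Q₂ − Q₁ = 10.2;  Q₃ − Q₂ = 2.8
Q₂ − Q₁ > Q₃ − Q₂ ⇒ the lower half is more spread out ⇒ left-skewed.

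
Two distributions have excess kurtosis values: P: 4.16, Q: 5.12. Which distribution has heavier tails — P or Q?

Higher excess kurtosis ⇒ heavier tails relative to the normal distribution.
4.16 vs 5.12: the larger is 5.12, so Q has heavier tails.

Q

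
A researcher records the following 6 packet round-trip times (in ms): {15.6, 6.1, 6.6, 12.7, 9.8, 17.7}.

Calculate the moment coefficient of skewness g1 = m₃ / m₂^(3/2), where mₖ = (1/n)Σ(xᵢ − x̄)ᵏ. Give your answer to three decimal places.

0.117

x̄ = (15.6 + 6.1 + 6.6 + 12.7 + 9.8 + 17.7) / 6 = 11.4167
deviations (xᵢ − x̄): 4.1833, -5.3167, -4.8167, 1.2833, -1.6167, 6.2833
Σ(xᵢ − x̄)² = 112.7083 ⇒ m₂ = 112.7083/6 = 18.78472
Σ(xᵢ − x̄)³ = 57.1316 ⇒ m₃ = 57.1316/6 = 9.52193
m₂^(3/2) = 18.78472^(1.5) = 81.41551
g1 = m₃ / m₂^(3/2) = 9.52193 / 81.41551 ≈ 0.117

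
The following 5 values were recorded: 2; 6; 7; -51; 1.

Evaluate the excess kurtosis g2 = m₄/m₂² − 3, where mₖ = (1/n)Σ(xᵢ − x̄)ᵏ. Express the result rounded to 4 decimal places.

0.1972

x̄ = -7.0000
Σ(xᵢ − x̄)² = 2446.0000 ⇒ m₂ = 489.20000
Σ(xᵢ − x̄)⁴ = 3825730.0000 ⇒ m₄ = 765146.00000
m₂² = 239316.64000
g2 = m₄/m₂² − 3 = 3.19721 − 3 ≈ 0.1972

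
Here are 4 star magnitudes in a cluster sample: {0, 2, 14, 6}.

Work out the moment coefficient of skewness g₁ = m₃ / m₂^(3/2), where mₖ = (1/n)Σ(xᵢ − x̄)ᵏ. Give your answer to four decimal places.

x̄ = (0 + 2 + 14 + 6) / 4 = 5.5000
deviations (xᵢ − x̄): -5.5000, -3.5000, 8.5000, 0.5000
Σ(xᵢ − x̄)² = 115.0000 ⇒ m₂ = 115.0000/4 = 28.75000
Σ(xᵢ − x̄)³ = 405.0000 ⇒ m₃ = 405.0000/4 = 101.25000
m₂^(3/2) = 28.75000^(1.5) = 154.15470
g₁ = m₃ / m₂^(3/2) = 101.25000 / 154.15470 ≈ 0.6568

0.6568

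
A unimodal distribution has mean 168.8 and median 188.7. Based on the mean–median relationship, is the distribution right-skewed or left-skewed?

left-skewed

mean − median = 168.8 − 188.7 = -19.9
mean < median ⇒ the longer tail is on the left ⇒ left-skewed (negatively skewed).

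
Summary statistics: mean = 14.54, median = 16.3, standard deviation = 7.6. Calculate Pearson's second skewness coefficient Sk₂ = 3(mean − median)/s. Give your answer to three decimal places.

Sk₂ = 3(14.54 − 16.3) / 7.6 = 3 × -1.7600 / 7.6
    = -5.2800 / 7.6 ≈ -0.695

-0.695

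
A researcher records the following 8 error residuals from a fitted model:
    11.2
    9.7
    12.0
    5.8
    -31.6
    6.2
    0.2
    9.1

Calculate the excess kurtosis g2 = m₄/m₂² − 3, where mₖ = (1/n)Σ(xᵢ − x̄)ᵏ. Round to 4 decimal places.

x̄ = 2.8250
Σ(xᵢ − x̄)² = 1453.1750 ⇒ m₂ = 181.64688
Σ(xᵢ − x̄)⁴ = 1420462.2124 ⇒ m₄ = 177557.77655
m₂² = 32995.58720
g2 = m₄/m₂² − 3 = 5.38126 − 3 ≈ 2.3813

2.3813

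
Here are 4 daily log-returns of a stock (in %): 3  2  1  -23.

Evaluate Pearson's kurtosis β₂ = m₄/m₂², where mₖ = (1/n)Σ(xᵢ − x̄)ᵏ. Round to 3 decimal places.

x̄ = -4.2500
Σ(xᵢ − x̄)² = 470.7500 ⇒ m₂ = 117.68750
Σ(xᵢ − x̄)⁴ = 128644.5781 ⇒ m₄ = 32161.14453
m₂² = 13850.34766
β₂ = m₄/m₂² = 32161.14453 / 13850.34766 ≈ 2.322

2.322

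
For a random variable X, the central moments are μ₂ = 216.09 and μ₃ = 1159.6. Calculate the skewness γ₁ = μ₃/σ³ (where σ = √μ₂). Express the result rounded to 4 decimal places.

0.3651

σ = √μ₂ = √216.09 = 14.70000
σ³ = μ₂^(3/2) = 3176.52300
γ₁ = μ₃/σ³ = 1159.6 / 3176.52300 ≈ 0.3651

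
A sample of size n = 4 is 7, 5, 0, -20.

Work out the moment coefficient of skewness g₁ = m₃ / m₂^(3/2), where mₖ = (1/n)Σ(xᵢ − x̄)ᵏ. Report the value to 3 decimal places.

-0.970

x̄ = (7 + 5 + 0 - 20) / 4 = -2.0000
deviations (xᵢ − x̄): 9.0000, 7.0000, 2.0000, -18.0000
Σ(xᵢ − x̄)² = 458.0000 ⇒ m₂ = 458.0000/4 = 114.50000
Σ(xᵢ − x̄)³ = -4752.0000 ⇒ m₃ = -4752.0000/4 = -1188.00000
m₂^(3/2) = 114.50000^(1.5) = 1225.20350
g₁ = m₃ / m₂^(3/2) = -1188.00000 / 1225.20350 ≈ -0.970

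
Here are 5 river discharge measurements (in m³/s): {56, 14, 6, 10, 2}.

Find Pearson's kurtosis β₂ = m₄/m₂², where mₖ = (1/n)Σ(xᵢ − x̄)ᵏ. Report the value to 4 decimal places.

3.0486

x̄ = 17.6000
Σ(xᵢ − x̄)² = 1923.2000 ⇒ m₂ = 384.64000
Σ(xᵢ − x̄)⁴ = 2255161.8560 ⇒ m₄ = 451032.37120
m₂² = 147947.92960
β₂ = m₄/m₂² = 451032.37120 / 147947.92960 ≈ 3.0486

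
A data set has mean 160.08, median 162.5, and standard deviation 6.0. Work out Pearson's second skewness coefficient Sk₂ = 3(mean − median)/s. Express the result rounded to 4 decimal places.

-1.2100

Sk₂ = 3(160.08 − 162.5) / 6.0 = 3 × -2.4200 / 6.0
    = -7.2600 / 6.0 ≈ -1.2100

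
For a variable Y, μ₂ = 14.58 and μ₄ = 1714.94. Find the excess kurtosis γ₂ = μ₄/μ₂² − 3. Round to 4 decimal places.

μ₂² = 14.58² = 212.57640
μ₄/μ₂² = 1714.94 / 212.57640 = 8.06741
γ₂ = 8.06741 − 3 ≈ 5.0674

5.0674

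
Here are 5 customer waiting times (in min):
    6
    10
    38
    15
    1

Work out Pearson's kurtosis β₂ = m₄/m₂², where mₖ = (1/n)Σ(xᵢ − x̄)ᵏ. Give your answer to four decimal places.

x̄ = 14.0000
Σ(xᵢ − x̄)² = 826.0000 ⇒ m₂ = 165.20000
Σ(xᵢ − x̄)⁴ = 364690.0000 ⇒ m₄ = 72938.00000
m₂² = 27291.04000
β₂ = m₄/m₂² = 72938.00000 / 27291.04000 ≈ 2.6726

2.6726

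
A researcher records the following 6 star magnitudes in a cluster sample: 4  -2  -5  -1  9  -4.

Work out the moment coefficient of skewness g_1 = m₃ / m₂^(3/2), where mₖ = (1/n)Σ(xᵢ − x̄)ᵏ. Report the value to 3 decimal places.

0.751

x̄ = (4 - 2 - 5 - 1 + 9 - 4) / 6 = 0.1667
deviations (xᵢ − x̄): 3.8333, -2.1667, -5.1667, -1.1667, 8.8333, -4.1667
Σ(xᵢ − x̄)² = 142.8333 ⇒ m₂ = 142.8333/6 = 23.80556
Σ(xᵢ − x̄)³ = 523.5556 ⇒ m₃ = 523.5556/6 = 87.25926
m₂^(3/2) = 23.80556^(1.5) = 116.14954
g_1 = m₃ / m₂^(3/2) = 87.25926 / 116.14954 ≈ 0.751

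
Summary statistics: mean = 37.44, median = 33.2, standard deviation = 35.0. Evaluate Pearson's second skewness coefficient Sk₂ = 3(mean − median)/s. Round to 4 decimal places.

Sk₂ = 3(37.44 − 33.2) / 35.0 = 3 × 4.2400 / 35.0
    = 12.7200 / 35.0 ≈ 0.3634

0.3634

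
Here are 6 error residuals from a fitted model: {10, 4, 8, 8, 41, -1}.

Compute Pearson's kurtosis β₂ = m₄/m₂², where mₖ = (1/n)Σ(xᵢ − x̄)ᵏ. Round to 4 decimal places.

3.7539

x̄ = 11.6667
Σ(xᵢ − x̄)² = 1109.3333 ⇒ m₂ = 184.88889
Σ(xᵢ − x̄)⁴ = 769931.1111 ⇒ m₄ = 128321.85185
m₂² = 34183.90123
β₂ = m₄/m₂² = 128321.85185 / 34183.90123 ≈ 3.7539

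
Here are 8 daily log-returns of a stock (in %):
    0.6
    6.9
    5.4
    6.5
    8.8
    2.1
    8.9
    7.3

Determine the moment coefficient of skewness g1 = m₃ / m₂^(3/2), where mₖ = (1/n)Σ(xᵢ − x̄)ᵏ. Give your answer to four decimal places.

-0.7380

x̄ = (0.6 + 6.9 + 5.4 + 6.5 + 8.8 + 2.1 + 8.9 + 7.3) / 8 = 5.8125
deviations (xᵢ − x̄): -5.2125, 1.0875, -0.4125, 0.6875, 2.9875, -3.7125, 3.0875, 1.4875
Σ(xᵢ − x̄)² = 63.4488 ⇒ m₂ = 63.4488/8 = 7.93109
Σ(xᵢ − x̄)³ = -131.8643 ⇒ m₃ = -131.8643/8 = -16.48304
m₂^(3/2) = 7.93109^(1.5) = 22.33570
g1 = m₃ / m₂^(3/2) = -16.48304 / 22.33570 ≈ -0.7380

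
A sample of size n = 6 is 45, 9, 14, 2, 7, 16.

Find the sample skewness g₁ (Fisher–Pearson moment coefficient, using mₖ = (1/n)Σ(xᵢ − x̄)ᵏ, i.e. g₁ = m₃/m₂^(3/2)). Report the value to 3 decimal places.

1.367

x̄ = (45 + 9 + 14 + 2 + 7 + 16) / 6 = 15.5000
deviations (xᵢ − x̄): 29.5000, -6.5000, -1.5000, -13.5000, -8.5000, 0.5000
Σ(xᵢ − x̄)² = 1169.5000 ⇒ m₂ = 1169.5000/6 = 194.91667
Σ(xᵢ − x̄)³ = 22320.0000 ⇒ m₃ = 22320.0000/6 = 3720.00000
m₂^(3/2) = 194.91667^(1.5) = 2721.28147
g₁ = m₃ / m₂^(3/2) = 3720.00000 / 2721.28147 ≈ 1.367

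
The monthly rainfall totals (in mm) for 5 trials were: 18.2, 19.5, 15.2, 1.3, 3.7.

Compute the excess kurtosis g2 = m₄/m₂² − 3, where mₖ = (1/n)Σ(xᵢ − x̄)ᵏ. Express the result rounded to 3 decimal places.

x̄ = 11.5800
Σ(xᵢ − x̄)² = 287.4280 ⇒ m₂ = 57.48560
Σ(xᵢ − x̄)⁴ = 21050.5433 ⇒ m₄ = 4210.10867
m₂² = 3304.59421
g2 = m₄/m₂² − 3 = 1.27402 − 3 ≈ -1.726

-1.726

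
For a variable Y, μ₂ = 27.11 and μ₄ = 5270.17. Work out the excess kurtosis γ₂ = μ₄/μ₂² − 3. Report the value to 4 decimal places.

μ₂² = 27.11² = 734.95210
μ₄/μ₂² = 5270.17 / 734.95210 = 7.17077
γ₂ = 7.17077 − 3 ≈ 4.1708

4.1708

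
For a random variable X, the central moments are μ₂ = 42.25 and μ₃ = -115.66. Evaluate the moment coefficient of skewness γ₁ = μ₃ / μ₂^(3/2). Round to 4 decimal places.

-0.4212

σ = √μ₂ = √42.25 = 6.50000
σ³ = μ₂^(3/2) = 274.62500
γ₁ = μ₃/σ³ = -115.66 / 274.62500 ≈ -0.4212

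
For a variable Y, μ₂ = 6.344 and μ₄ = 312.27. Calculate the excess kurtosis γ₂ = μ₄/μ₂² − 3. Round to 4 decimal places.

4.7590

μ₂² = 6.344² = 40.24634
μ₄/μ₂² = 312.27 / 40.24634 = 7.75897
γ₂ = 7.75897 − 3 ≈ 4.7590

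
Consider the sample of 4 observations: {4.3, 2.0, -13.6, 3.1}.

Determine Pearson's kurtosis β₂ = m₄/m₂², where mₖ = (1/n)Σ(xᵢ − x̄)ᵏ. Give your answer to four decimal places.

2.3007

x̄ = -1.0500
Σ(xᵢ − x̄)² = 212.6500 ⇒ m₂ = 53.16250
Σ(xᵢ − x̄)⁴ = 26009.4360 ⇒ m₄ = 6502.35901
m₂² = 2826.25141
β₂ = m₄/m₂² = 6502.35901 / 2826.25141 ≈ 2.3007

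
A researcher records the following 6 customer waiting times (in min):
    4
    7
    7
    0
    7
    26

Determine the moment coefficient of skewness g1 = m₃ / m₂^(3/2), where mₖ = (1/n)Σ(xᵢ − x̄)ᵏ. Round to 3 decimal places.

x̄ = (4 + 7 + 7 + 0 + 7 + 26) / 6 = 8.5000
deviations (xᵢ − x̄): -4.5000, -1.5000, -1.5000, -8.5000, -1.5000, 17.5000
Σ(xᵢ − x̄)² = 405.5000 ⇒ m₂ = 405.5000/6 = 67.58333
Σ(xᵢ − x̄)³ = 4644.0000 ⇒ m₃ = 4644.0000/6 = 774.00000
m₂^(3/2) = 67.58333^(1.5) = 555.59639
g1 = m₃ / m₂^(3/2) = 774.00000 / 555.59639 ≈ 1.393

1.393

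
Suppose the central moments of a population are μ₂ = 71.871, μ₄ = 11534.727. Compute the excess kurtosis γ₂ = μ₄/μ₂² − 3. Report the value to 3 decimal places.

-0.767

μ₂² = 71.871² = 5165.44064
μ₄/μ₂² = 11534.727 / 5165.44064 = 2.23306
γ₂ = 2.23306 − 3 ≈ -0.767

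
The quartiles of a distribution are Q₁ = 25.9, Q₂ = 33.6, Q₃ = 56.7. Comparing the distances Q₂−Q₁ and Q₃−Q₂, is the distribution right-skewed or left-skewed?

Q₂ − Q₁ = 7.7;  Q₃ − Q₂ = 23.1
Q₃ − Q₂ > Q₂ − Q₁ ⇒ the upper half is more spread out ⇒ right-skewed.

right-skewed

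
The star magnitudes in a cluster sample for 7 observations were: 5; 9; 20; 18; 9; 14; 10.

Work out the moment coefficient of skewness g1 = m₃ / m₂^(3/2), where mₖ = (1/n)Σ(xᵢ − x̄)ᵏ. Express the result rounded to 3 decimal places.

0.293

x̄ = (5 + 9 + 20 + 18 + 9 + 14 + 10) / 7 = 12.1429
deviations (xᵢ − x̄): -7.1429, -3.1429, 7.8571, 5.8571, -3.1429, 1.8571, -2.1429
Σ(xᵢ − x̄)² = 174.8571 ⇒ m₂ = 174.8571/7 = 24.97959
Σ(xᵢ − x̄)³ = 256.0408 ⇒ m₃ = 256.0408/7 = 36.57726
m₂^(3/2) = 24.97959^(1.5) = 124.84697
g1 = m₃ / m₂^(3/2) = 36.57726 / 124.84697 ≈ 0.293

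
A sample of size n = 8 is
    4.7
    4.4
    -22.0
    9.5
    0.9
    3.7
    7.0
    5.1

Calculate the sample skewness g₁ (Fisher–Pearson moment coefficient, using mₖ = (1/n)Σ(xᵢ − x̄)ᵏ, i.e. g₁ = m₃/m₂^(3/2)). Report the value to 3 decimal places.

-1.983

x̄ = (4.7 + 4.4 - 22.0 + 9.5 + 0.9 + 3.7 + 7.0 + 5.1) / 8 = 1.6625
deviations (xᵢ − x̄): 3.0375, 2.7375, -23.6625, 7.8375, -0.7625, 2.0375, 5.3375, 3.4375
Σ(xᵢ − x̄)² = 683.0988 ⇒ m₂ = 683.0988/8 = 85.38734
Σ(xᵢ − x̄)³ = -12518.3000 ⇒ m₃ = -12518.3000/8 = -1564.78750
m₂^(3/2) = 85.38734^(1.5) = 789.02408
g₁ = m₃ / m₂^(3/2) = -1564.78750 / 789.02408 ≈ -1.983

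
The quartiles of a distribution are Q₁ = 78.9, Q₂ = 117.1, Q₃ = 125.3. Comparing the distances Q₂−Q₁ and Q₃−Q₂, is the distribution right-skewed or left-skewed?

left-skewed

Q₂ − Q₁ = 38.2;  Q₃ − Q₂ = 8.2
Q₂ − Q₁ > Q₃ − Q₂ ⇒ the lower half is more spread out ⇒ left-skewed.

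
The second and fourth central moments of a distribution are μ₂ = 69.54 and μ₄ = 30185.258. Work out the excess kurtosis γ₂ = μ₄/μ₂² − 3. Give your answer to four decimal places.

μ₂² = 69.54² = 4835.81160
μ₄/μ₂² = 30185.258 / 4835.81160 = 6.24203
γ₂ = 6.24203 − 3 ≈ 3.2420

3.2420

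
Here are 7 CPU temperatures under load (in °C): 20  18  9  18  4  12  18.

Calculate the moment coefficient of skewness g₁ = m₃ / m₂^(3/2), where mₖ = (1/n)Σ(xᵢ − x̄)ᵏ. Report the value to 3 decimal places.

x̄ = (20 + 18 + 9 + 18 + 4 + 12 + 18) / 7 = 14.1429
deviations (xᵢ − x̄): 5.8571, 3.8571, -5.1429, 3.8571, -10.1429, -2.1429, 3.8571
Σ(xᵢ − x̄)² = 212.8571 ⇒ m₂ = 212.8571/7 = 30.40816
Σ(xᵢ − x̄)³ = -816.2449 ⇒ m₃ = -816.2449/7 = -116.60641
m₂^(3/2) = 30.40816^(1.5) = 167.68155
g₁ = m₃ / m₂^(3/2) = -116.60641 / 167.68155 ≈ -0.695

-0.695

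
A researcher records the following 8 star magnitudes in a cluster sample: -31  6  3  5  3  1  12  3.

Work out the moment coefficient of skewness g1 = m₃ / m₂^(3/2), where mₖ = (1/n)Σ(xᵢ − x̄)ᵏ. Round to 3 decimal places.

x̄ = (-31 + 6 + 3 + 5 + 3 + 1 + 12 + 3) / 8 = 0.2500
deviations (xᵢ − x̄): -31.2500, 5.7500, 2.7500, 4.7500, 2.7500, 0.7500, 11.7500, 2.7500
Σ(xᵢ − x̄)² = 1193.5000 ⇒ m₂ = 1193.5000/8 = 149.18750
Σ(xᵢ − x̄)³ = -28535.2500 ⇒ m₃ = -28535.2500/8 = -3566.90625
m₂^(3/2) = 149.18750^(1.5) = 1822.21096
g1 = m₃ / m₂^(3/2) = -3566.90625 / 1822.21096 ≈ -1.957

-1.957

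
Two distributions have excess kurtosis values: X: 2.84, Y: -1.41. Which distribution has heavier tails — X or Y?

Higher excess kurtosis ⇒ heavier tails relative to the normal distribution.
2.84 vs -1.41: the larger is 2.84, so X has heavier tails. (X is leptokurtic — heavier-than-normal tails; the other is platykurtic.)

X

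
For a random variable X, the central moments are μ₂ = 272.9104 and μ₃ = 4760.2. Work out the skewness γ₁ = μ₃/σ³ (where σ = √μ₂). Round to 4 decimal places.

σ = √μ₂ = √272.9104 = 16.52000
σ³ = μ₂^(3/2) = 4508.47981
γ₁ = μ₃/σ³ = 4760.2 / 4508.47981 ≈ 1.0558

1.0558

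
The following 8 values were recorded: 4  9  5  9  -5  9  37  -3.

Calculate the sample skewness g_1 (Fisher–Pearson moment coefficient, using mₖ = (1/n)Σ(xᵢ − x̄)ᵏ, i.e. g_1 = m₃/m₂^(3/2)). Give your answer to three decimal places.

x̄ = (4 + 9 + 5 + 9 - 5 + 9 + 37 - 3) / 8 = 8.1250
deviations (xᵢ − x̄): -4.1250, 0.8750, -3.1250, 0.8750, -13.1250, 0.8750, 28.8750, -11.1250
Σ(xᵢ − x̄)² = 1158.8750 ⇒ m₂ = 1158.8750/8 = 144.85938
Σ(xᵢ − x̄)³ = 20338.4063 ⇒ m₃ = 20338.4063/8 = 2542.30078
m₂^(3/2) = 144.85938^(1.5) = 1743.49181
g_1 = m₃ / m₂^(3/2) = 2542.30078 / 1743.49181 ≈ 1.458

1.458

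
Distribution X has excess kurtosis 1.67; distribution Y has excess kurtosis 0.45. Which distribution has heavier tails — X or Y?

Higher excess kurtosis ⇒ heavier tails relative to the normal distribution.
1.67 vs 0.45: the larger is 1.67, so X has heavier tails.

X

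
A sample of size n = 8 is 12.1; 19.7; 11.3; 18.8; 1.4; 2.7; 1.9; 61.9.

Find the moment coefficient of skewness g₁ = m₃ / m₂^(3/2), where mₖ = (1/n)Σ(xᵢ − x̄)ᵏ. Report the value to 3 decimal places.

1.692

x̄ = (12.1 + 19.7 + 11.3 + 18.8 + 1.4 + 2.7 + 1.9 + 61.9) / 8 = 16.2250
deviations (xᵢ − x̄): -4.1250, 3.4750, -4.9250, 2.5750, -14.8250, -13.5250, -14.3250, 45.6750
Σ(xᵢ − x̄)² = 2754.0950 ⇒ m₂ = 2754.0950/8 = 344.26188
Σ(xᵢ − x̄)³ = 86484.9427 ⇒ m₃ = 86484.9427/8 = 10810.61784
m₂^(3/2) = 344.26188^(1.5) = 6387.53650
g₁ = m₃ / m₂^(3/2) = 10810.61784 / 6387.53650 ≈ 1.692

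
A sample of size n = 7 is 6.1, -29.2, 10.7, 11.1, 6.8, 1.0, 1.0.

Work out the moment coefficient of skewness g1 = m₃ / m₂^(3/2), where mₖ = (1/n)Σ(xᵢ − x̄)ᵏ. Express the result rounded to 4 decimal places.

-1.6922

x̄ = (6.1 - 29.2 + 10.7 + 11.1 + 6.8 + 1.0 + 1.0) / 7 = 1.0714
deviations (xᵢ − x̄): 5.0286, -30.2714, 9.6286, 10.0286, 5.7286, -0.0714, -0.0714
Σ(xᵢ − x̄)² = 1167.7543 ⇒ m₂ = 1167.7543/7 = 166.82204
Σ(xᵢ − x̄)³ = -25523.1066 ⇒ m₃ = -25523.1066/7 = -3646.15809
m₂^(3/2) = 166.82204^(1.5) = 2154.66692
g1 = m₃ / m₂^(3/2) = -3646.15809 / 2154.66692 ≈ -1.6922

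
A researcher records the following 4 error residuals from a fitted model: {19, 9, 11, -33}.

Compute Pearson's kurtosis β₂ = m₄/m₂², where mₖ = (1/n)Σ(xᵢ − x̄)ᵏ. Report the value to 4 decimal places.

x̄ = 1.5000
Σ(xᵢ − x̄)² = 1643.0000 ⇒ m₂ = 410.75000
Σ(xᵢ − x̄)⁴ = 1521793.2500 ⇒ m₄ = 380448.31250
m₂² = 168715.56250
β₂ = m₄/m₂² = 380448.31250 / 168715.56250 ≈ 2.2550

2.2550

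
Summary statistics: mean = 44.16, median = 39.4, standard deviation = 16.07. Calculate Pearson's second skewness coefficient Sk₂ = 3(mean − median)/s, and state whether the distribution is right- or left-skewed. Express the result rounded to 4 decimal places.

0.8886, right-skewed

Sk₂ = 3(44.16 − 39.4) / 16.07 = 3 × 4.7600 / 16.07
    = 14.2800 / 16.07 ≈ 0.8886
Sk₂ > 0 ⇒ mean > median ⇒ right-skewed (positive skew).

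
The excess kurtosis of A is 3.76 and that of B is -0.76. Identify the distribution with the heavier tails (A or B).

A

Higher excess kurtosis ⇒ heavier tails relative to the normal distribution.
3.76 vs -0.76: the larger is 3.76, so A has heavier tails. (A is leptokurtic — heavier-than-normal tails; the other is platykurtic.)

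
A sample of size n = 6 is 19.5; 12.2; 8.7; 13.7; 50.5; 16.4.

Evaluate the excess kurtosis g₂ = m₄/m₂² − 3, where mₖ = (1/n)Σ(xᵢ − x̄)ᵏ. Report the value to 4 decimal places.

0.8029

x̄ = 20.1667
Σ(xᵢ − x̄)² = 1171.5133 ⇒ m₂ = 195.25222
Σ(xᵢ − x̄)⁴ = 869870.9918 ⇒ m₄ = 144978.49864
m₂² = 38123.43028
g₂ = m₄/m₂² − 3 = 3.80287 − 3 ≈ 0.8029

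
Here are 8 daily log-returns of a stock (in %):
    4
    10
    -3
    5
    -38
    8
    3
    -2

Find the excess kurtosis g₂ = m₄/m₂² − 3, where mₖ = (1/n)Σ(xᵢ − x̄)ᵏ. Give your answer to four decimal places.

x̄ = -1.6250
Σ(xᵢ − x̄)² = 1649.8750 ⇒ m₂ = 206.23438
Σ(xᵢ − x̄)⁴ = 1780935.0566 ⇒ m₄ = 222616.88208
m₂² = 42532.61743
g₂ = m₄/m₂² − 3 = 5.23403 − 3 ≈ 2.2340

2.2340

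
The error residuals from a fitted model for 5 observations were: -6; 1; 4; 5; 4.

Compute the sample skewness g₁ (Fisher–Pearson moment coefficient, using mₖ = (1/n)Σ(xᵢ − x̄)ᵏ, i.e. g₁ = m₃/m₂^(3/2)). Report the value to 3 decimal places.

-1.138

x̄ = (-6 + 1 + 4 + 5 + 4) / 5 = 1.6000
deviations (xᵢ − x̄): -7.6000, -0.6000, 2.4000, 3.4000, 2.4000
Σ(xᵢ − x̄)² = 81.2000 ⇒ m₂ = 81.2000/5 = 16.24000
Σ(xᵢ − x̄)³ = -372.2400 ⇒ m₃ = -372.2400/5 = -74.44800
m₂^(3/2) = 16.24000^(1.5) = 65.44539
g₁ = m₃ / m₂^(3/2) = -74.44800 / 65.44539 ≈ -1.138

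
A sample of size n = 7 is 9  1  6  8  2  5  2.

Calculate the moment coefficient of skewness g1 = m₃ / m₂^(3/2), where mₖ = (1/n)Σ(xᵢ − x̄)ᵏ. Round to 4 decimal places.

x̄ = (9 + 1 + 6 + 8 + 2 + 5 + 2) / 7 = 4.7143
deviations (xᵢ − x̄): 4.2857, -3.7143, 1.2857, 3.2857, -2.7143, 0.2857, -2.7143
Σ(xᵢ − x̄)² = 59.4286 ⇒ m₂ = 59.4286/7 = 8.48980
Σ(xᵢ − x̄)³ = 25.1020 ⇒ m₃ = 25.1020/7 = 3.58601
m₂^(3/2) = 8.48980^(1.5) = 24.73693
g1 = m₃ / m₂^(3/2) = 3.58601 / 24.73693 ≈ 0.1450

0.1450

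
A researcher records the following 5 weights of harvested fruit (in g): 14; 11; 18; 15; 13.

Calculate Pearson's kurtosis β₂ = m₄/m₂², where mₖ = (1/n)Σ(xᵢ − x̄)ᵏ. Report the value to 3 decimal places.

x̄ = 14.2000
Σ(xᵢ − x̄)² = 26.8000 ⇒ m₂ = 5.36000
Σ(xᵢ − x̄)⁴ = 315.8560 ⇒ m₄ = 63.17120
m₂² = 28.72960
β₂ = m₄/m₂² = 63.17120 / 28.72960 ≈ 2.199

2.199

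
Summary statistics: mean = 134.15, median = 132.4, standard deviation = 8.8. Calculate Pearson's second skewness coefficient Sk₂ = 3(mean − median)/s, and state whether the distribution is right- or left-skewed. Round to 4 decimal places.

Sk₂ = 3(134.15 − 132.4) / 8.8 = 3 × 1.7500 / 8.8
    = 5.2500 / 8.8 ≈ 0.5966
Sk₂ > 0 ⇒ mean > median ⇒ right-skewed (positive skew).

0.5966, right-skewed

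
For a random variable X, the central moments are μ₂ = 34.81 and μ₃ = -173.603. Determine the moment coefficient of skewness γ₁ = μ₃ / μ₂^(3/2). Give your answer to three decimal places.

-0.845

σ = √μ₂ = √34.81 = 5.90000
σ³ = μ₂^(3/2) = 205.37900
γ₁ = μ₃/σ³ = -173.603 / 205.37900 ≈ -0.845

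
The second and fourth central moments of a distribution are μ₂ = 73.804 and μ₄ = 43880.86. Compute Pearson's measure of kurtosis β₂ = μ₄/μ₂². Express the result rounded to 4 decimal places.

μ₂² = 73.804² = 5447.03042
μ₄/μ₂² = 43880.86 / 5447.03042 = 8.05592
β₂ ≈ 8.0559

8.0559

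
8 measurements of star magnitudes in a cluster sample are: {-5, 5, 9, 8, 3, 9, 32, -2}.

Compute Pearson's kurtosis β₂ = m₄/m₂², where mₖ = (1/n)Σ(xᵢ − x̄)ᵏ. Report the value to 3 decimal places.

4.145

x̄ = 7.3750
Σ(xᵢ − x̄)² = 877.8750 ⇒ m₂ = 109.73438
Σ(xᵢ − x̄)⁴ = 399298.6816 ⇒ m₄ = 49912.33521
m₂² = 12041.63306
β₂ = m₄/m₂² = 49912.33521 / 12041.63306 ≈ 4.145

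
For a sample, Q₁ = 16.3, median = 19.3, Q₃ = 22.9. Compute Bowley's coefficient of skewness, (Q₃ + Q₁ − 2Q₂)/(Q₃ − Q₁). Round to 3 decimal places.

numerator: Q₃ + Q₁ − 2Q₂ = 22.9 + 16.3 − 2×19.3 = 0.6000
denominator: Q₃ − Q₁ = 22.9 − 16.3 = 6.6000
Bowley skewness = 0.6000 / 6.6000 ≈ 0.091

0.091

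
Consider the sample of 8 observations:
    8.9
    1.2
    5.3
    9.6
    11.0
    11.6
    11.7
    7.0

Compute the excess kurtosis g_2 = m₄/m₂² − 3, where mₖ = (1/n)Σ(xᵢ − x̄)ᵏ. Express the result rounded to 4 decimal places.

x̄ = 8.2875
Σ(xᵢ − x̄)² = 92.8887 ⇒ m₂ = 11.61109
Σ(xᵢ − x̄)⁴ = 2918.9782 ⇒ m₄ = 364.87228
m₂² = 134.81750
g_2 = m₄/m₂² − 3 = 2.70642 − 3 ≈ -0.2936

-0.2936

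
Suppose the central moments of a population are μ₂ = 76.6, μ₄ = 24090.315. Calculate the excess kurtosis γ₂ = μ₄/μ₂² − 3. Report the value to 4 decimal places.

1.1057

μ₂² = 76.6² = 5867.56000
μ₄/μ₂² = 24090.315 / 5867.56000 = 4.10568
γ₂ = 4.10568 − 3 ≈ 1.1057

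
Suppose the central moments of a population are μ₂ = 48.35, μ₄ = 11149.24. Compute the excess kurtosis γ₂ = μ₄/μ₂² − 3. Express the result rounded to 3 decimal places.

μ₂² = 48.35² = 2337.72250
μ₄/μ₂² = 11149.24 / 2337.72250 = 4.76927
γ₂ = 4.76927 − 3 ≈ 1.769

1.769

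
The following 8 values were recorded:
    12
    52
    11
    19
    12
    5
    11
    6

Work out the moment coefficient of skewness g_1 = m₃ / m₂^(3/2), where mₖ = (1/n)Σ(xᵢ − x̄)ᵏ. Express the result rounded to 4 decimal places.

x̄ = (12 + 52 + 11 + 19 + 12 + 5 + 11 + 6) / 8 = 16.0000
deviations (xᵢ − x̄): -4.0000, 36.0000, -5.0000, 3.0000, -4.0000, -11.0000, -5.0000, -10.0000
Σ(xᵢ − x̄)² = 1608.0000 ⇒ m₂ = 1608.0000/8 = 201.00000
Σ(xᵢ − x̄)³ = 43974.0000 ⇒ m₃ = 43974.0000/8 = 5496.75000
m₂^(3/2) = 201.00000^(1.5) = 2849.66682
g_1 = m₃ / m₂^(3/2) = 5496.75000 / 2849.66682 ≈ 1.9289

1.9289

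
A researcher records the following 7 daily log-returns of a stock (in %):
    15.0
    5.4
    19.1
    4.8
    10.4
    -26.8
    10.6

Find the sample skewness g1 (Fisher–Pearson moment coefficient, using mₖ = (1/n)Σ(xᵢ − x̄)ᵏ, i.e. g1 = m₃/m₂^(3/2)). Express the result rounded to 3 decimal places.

-1.571

x̄ = (15.0 + 5.4 + 19.1 + 4.8 + 10.4 - 26.8 + 10.6) / 7 = 5.5000
deviations (xᵢ − x̄): 9.5000, -0.1000, 13.6000, -0.7000, 4.9000, -32.3000, 5.1000
Σ(xᵢ − x̄)² = 1369.0200 ⇒ m₂ = 1369.0200/7 = 195.57429
Σ(xᵢ − x̄)³ = -30075.4800 ⇒ m₃ = -30075.4800/7 = -4296.49714
m₂^(3/2) = 195.57429^(1.5) = 2735.06486
g1 = m₃ / m₂^(3/2) = -4296.49714 / 2735.06486 ≈ -1.571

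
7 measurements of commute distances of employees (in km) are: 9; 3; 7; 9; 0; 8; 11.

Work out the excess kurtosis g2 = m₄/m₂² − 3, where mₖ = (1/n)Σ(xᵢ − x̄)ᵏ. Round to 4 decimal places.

-0.7091

x̄ = 6.7143
Σ(xᵢ − x̄)² = 89.4286 ⇒ m₂ = 12.77551
Σ(xᵢ − x̄)⁴ = 2617.3703 ⇒ m₄ = 373.91004
m₂² = 163.21366
g2 = m₄/m₂² − 3 = 2.29092 − 3 ≈ -0.7091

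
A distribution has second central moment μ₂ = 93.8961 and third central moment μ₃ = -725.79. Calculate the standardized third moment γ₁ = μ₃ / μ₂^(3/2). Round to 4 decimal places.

-0.7977

σ = √μ₂ = √93.8961 = 9.69000
σ³ = μ₂^(3/2) = 909.85321
γ₁ = μ₃/σ³ = -725.79 / 909.85321 ≈ -0.7977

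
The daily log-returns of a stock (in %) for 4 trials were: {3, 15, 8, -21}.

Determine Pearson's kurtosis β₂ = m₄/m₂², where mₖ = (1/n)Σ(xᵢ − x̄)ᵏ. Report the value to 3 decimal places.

2.108

x̄ = 1.2500
Σ(xᵢ − x̄)² = 732.7500 ⇒ m₂ = 183.18750
Σ(xᵢ − x̄)⁴ = 282916.8281 ⇒ m₄ = 70729.20703
m₂² = 33557.66016
β₂ = m₄/m₂² = 70729.20703 / 33557.66016 ≈ 2.108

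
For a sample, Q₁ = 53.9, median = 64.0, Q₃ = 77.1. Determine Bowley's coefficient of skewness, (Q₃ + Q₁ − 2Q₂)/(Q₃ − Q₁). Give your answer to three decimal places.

0.129

numerator: Q₃ + Q₁ − 2Q₂ = 77.1 + 53.9 − 2×64.0 = 3.0000
denominator: Q₃ − Q₁ = 77.1 − 53.9 = 23.2000
Bowley skewness = 3.0000 / 23.2000 ≈ 0.129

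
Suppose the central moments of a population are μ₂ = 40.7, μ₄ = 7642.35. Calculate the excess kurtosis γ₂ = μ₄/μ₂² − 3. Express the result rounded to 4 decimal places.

1.6136

μ₂² = 40.7² = 1656.49000
μ₄/μ₂² = 7642.35 / 1656.49000 = 4.61358
γ₂ = 4.61358 − 3 ≈ 1.6136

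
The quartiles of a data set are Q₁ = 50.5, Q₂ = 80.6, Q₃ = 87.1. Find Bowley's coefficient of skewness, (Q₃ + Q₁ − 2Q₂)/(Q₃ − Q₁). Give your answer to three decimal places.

-0.645

numerator: Q₃ + Q₁ − 2Q₂ = 87.1 + 50.5 − 2×80.6 = -23.6000
denominator: Q₃ − Q₁ = 87.1 − 50.5 = 36.6000
Bowley skewness = -23.6000 / 36.6000 ≈ -0.645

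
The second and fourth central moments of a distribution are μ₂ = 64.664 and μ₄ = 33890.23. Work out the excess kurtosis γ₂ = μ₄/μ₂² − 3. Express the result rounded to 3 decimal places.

5.105

μ₂² = 64.664² = 4181.43290
μ₄/μ₂² = 33890.23 / 4181.43290 = 8.10493
γ₂ = 8.10493 − 3 ≈ 5.105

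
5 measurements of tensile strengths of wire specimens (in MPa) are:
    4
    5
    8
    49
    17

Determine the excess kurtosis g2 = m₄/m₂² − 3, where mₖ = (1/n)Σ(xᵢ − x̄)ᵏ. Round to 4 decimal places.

-0.1352

x̄ = 16.6000
Σ(xᵢ − x̄)² = 1417.2000 ⇒ m₂ = 283.44000
Σ(xᵢ − x̄)⁴ = 1150777.2960 ⇒ m₄ = 230155.45920
m₂² = 80338.23360
g2 = m₄/m₂² − 3 = 2.86483 − 3 ≈ -0.1352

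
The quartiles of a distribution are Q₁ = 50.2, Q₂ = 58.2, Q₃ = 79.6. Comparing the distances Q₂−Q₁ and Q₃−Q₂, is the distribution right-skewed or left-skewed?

Q₂ − Q₁ = 8.0;  Q₃ − Q₂ = 21.4
Q₃ − Q₂ > Q₂ − Q₁ ⇒ the upper half is more spread out ⇒ right-skewed.

right-skewed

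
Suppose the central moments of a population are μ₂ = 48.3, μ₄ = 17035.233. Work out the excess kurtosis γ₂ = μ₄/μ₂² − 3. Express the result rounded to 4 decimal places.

μ₂² = 48.3² = 2332.89000
μ₄/μ₂² = 17035.233 / 2332.89000 = 7.30220
γ₂ = 7.30220 − 3 ≈ 4.3022

4.3022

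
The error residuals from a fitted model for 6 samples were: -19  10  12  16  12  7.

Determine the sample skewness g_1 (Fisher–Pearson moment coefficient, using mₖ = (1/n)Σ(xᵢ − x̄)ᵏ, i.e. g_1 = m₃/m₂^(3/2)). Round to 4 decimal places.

x̄ = (-19 + 10 + 12 + 16 + 12 + 7) / 6 = 6.3333
deviations (xᵢ − x̄): -25.3333, 3.6667, 5.6667, 9.6667, 5.6667, 0.6667
Σ(xᵢ − x̄)² = 813.3333 ⇒ m₂ = 813.3333/6 = 135.55556
Σ(xᵢ − x̄)³ = -14941.5556 ⇒ m₃ = -14941.5556/6 = -2490.25926
m₂^(3/2) = 135.55556^(1.5) = 1578.25067
g_1 = m₃ / m₂^(3/2) = -2490.25926 / 1578.25067 ≈ -1.5779

-1.5779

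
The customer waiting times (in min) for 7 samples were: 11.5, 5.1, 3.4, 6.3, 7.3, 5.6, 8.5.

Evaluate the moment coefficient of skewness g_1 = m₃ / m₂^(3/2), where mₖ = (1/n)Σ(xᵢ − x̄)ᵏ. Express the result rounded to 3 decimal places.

0.607

x̄ = (11.5 + 5.1 + 3.4 + 6.3 + 7.3 + 5.6 + 8.5) / 7 = 6.8143
deviations (xᵢ − x̄): 4.6857, -1.7143, -3.4143, -0.5143, 0.4857, -1.2143, 1.6857
Σ(xᵢ − x̄)² = 41.3686 ⇒ m₂ = 41.3686/7 = 5.90980
Σ(xᵢ − x̄)³ = 61.0180 ⇒ m₃ = 61.0180/7 = 8.71686
m₂^(3/2) = 5.90980^(1.5) = 14.36676
g_1 = m₃ / m₂^(3/2) = 8.71686 / 14.36676 ≈ 0.607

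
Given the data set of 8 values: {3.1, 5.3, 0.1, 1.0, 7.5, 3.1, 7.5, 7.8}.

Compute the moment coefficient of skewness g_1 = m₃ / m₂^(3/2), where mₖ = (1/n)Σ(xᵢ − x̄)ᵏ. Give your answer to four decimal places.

x̄ = (3.1 + 5.3 + 0.1 + 1.0 + 7.5 + 3.1 + 7.5 + 7.8) / 8 = 4.4250
deviations (xᵢ − x̄): -1.3250, 0.8750, -4.3250, -3.4250, 3.0750, -1.3250, 3.0750, 3.3750
Σ(xᵢ − x̄)² = 65.0150 ⇒ m₂ = 65.0150/8 = 8.12688
Σ(xᵢ − x̄)³ = -28.4662 ⇒ m₃ = -28.4662/8 = -3.55828
m₂^(3/2) = 8.12688^(1.5) = 23.16783
g_1 = m₃ / m₂^(3/2) = -3.55828 / 23.16783 ≈ -0.1536

-0.1536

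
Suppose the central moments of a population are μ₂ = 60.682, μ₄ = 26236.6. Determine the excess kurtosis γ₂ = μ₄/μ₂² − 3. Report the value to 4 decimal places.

μ₂² = 60.682² = 3682.30512
μ₄/μ₂² = 26236.6 / 3682.30512 = 7.12505
γ₂ = 7.12505 − 3 ≈ 4.1250

4.1250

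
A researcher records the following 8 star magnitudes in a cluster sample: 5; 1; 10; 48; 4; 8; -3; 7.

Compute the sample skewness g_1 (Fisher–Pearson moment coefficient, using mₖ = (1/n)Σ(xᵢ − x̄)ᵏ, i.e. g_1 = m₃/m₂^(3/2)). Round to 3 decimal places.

x̄ = (5 + 1 + 10 + 48 + 4 + 8 - 3 + 7) / 8 = 10.0000
deviations (xᵢ − x̄): -5.0000, -9.0000, 0.0000, 38.0000, -6.0000, -2.0000, -13.0000, -3.0000
Σ(xᵢ − x̄)² = 1768.0000 ⇒ m₂ = 1768.0000/8 = 221.00000
Σ(xᵢ − x̄)³ = 51570.0000 ⇒ m₃ = 51570.0000/8 = 6446.25000
m₂^(3/2) = 221.00000^(1.5) = 3285.40119
g_1 = m₃ / m₂^(3/2) = 6446.25000 / 3285.40119 ≈ 1.962

1.962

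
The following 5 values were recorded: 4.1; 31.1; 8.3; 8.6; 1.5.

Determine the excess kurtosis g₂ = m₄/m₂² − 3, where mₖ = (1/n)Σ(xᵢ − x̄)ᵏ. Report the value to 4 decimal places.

x̄ = 10.7200
Σ(xᵢ − x̄)² = 554.5280 ⇒ m₂ = 110.90560
Σ(xᵢ − x̄)⁴ = 181712.4738 ⇒ m₄ = 36342.49475
m₂² = 12300.05211
g₂ = m₄/m₂² − 3 = 2.95466 − 3 ≈ -0.0453

-0.0453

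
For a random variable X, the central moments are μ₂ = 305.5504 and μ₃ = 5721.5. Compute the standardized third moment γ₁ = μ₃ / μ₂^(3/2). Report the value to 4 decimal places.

1.0712

σ = √μ₂ = √305.5504 = 17.48000
σ³ = μ₂^(3/2) = 5341.02099
γ₁ = μ₃/σ³ = 5721.5 / 5341.02099 ≈ 1.0712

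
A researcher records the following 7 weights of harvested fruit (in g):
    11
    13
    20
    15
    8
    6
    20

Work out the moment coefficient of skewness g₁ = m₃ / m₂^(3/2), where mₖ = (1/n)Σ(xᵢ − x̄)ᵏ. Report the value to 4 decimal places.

x̄ = (11 + 13 + 20 + 15 + 8 + 6 + 20) / 7 = 13.2857
deviations (xᵢ − x̄): -2.2857, -0.2857, 6.7143, 1.7143, -5.2857, -7.2857, 6.7143
Σ(xᵢ − x̄)² = 179.4286 ⇒ m₂ = 179.4286/7 = 25.63265
Σ(xᵢ − x̄)³ = 64.0408 ⇒ m₃ = 64.0408/7 = 9.14869
m₂^(3/2) = 25.63265^(1.5) = 129.77479
g₁ = m₃ / m₂^(3/2) = 9.14869 / 129.77479 ≈ 0.0705

0.0705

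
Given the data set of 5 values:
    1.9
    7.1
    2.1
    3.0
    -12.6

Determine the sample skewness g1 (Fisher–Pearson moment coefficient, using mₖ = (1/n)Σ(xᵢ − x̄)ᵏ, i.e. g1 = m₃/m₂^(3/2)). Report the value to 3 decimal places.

-1.188

x̄ = (1.9 + 7.1 + 2.1 + 3.0 - 12.6) / 5 = 0.3000
deviations (xᵢ − x̄): 1.6000, 6.8000, 1.8000, 2.7000, -12.9000
Σ(xᵢ − x̄)² = 225.7400 ⇒ m₂ = 225.7400/5 = 45.14800
Σ(xᵢ − x̄)³ = -1802.6460 ⇒ m₃ = -1802.6460/5 = -360.52920
m₂^(3/2) = 45.14800^(1.5) = 303.35962
g1 = m₃ / m₂^(3/2) = -360.52920 / 303.35962 ≈ -1.188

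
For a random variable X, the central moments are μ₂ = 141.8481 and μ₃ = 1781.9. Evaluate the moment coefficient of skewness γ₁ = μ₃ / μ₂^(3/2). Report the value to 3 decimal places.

1.055

σ = √μ₂ = √141.8481 = 11.91000
σ³ = μ₂^(3/2) = 1689.41087
γ₁ = μ₃/σ³ = 1781.9 / 1689.41087 ≈ 1.055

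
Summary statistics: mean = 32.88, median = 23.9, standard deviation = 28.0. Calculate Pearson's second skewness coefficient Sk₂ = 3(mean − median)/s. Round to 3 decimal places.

Sk₂ = 3(32.88 − 23.9) / 28.0 = 3 × 8.9800 / 28.0
    = 26.9400 / 28.0 ≈ 0.962

0.962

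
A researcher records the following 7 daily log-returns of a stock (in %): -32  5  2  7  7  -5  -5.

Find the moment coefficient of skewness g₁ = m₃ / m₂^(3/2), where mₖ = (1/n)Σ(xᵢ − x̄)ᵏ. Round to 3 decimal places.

-1.500

x̄ = (-32 + 5 + 2 + 7 + 7 - 5 - 5) / 7 = -3.0000
deviations (xᵢ − x̄): -29.0000, 8.0000, 5.0000, 10.0000, 10.0000, -2.0000, -2.0000
Σ(xᵢ − x̄)² = 1138.0000 ⇒ m₂ = 1138.0000/7 = 162.57143
Σ(xᵢ − x̄)³ = -21768.0000 ⇒ m₃ = -21768.0000/7 = -3109.71429
m₂^(3/2) = 162.57143^(1.5) = 2072.84264
g₁ = m₃ / m₂^(3/2) = -3109.71429 / 2072.84264 ≈ -1.500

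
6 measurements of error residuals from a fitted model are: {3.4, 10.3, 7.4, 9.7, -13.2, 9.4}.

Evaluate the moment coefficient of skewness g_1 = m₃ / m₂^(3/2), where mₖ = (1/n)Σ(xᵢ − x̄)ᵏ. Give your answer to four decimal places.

x̄ = (3.4 + 10.3 + 7.4 + 9.7 - 13.2 + 9.4) / 6 = 4.5000
deviations (xᵢ − x̄): -1.1000, 5.8000, 2.9000, 5.2000, -17.7000, 4.9000
Σ(xᵢ − x̄)² = 407.6000 ⇒ m₂ = 407.6000/6 = 67.93333
Σ(xᵢ − x̄)³ = -5068.8060 ⇒ m₃ = -5068.8060/6 = -844.80100
m₂^(3/2) = 67.93333^(1.5) = 559.91795
g_1 = m₃ / m₂^(3/2) = -844.80100 / 559.91795 ≈ -1.5088

-1.5088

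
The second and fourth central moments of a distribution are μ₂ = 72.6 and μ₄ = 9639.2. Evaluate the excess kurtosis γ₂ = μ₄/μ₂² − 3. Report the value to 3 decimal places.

μ₂² = 72.6² = 5270.76000
μ₄/μ₂² = 9639.2 / 5270.76000 = 1.82881
γ₂ = 1.82881 − 3 ≈ -1.171

-1.171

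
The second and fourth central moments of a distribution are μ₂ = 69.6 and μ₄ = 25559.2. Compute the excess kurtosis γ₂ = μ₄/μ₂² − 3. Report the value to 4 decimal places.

μ₂² = 69.6² = 4844.16000
μ₄/μ₂² = 25559.2 / 4844.16000 = 5.27629
γ₂ = 5.27629 − 3 ≈ 2.2763

2.2763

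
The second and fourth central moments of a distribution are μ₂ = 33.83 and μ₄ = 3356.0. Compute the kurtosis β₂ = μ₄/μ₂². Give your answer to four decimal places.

2.9324

μ₂² = 33.83² = 1144.46890
μ₄/μ₂² = 3356.0 / 1144.46890 = 2.93236
β₂ ≈ 2.9324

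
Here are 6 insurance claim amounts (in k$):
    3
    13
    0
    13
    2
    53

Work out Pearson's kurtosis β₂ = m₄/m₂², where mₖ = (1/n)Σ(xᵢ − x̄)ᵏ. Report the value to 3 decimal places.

x̄ = 14.0000
Σ(xᵢ − x̄)² = 1984.0000 ⇒ m₂ = 330.66667
Σ(xᵢ − x̄)⁴ = 2387236.0000 ⇒ m₄ = 397872.66667
m₂² = 109340.44444
β₂ = m₄/m₂² = 397872.66667 / 109340.44444 ≈ 3.639

3.639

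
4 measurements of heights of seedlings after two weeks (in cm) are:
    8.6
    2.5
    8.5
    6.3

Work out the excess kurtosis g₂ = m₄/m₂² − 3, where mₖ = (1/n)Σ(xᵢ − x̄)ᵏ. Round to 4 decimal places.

x̄ = 6.4750
Σ(xᵢ − x̄)² = 24.4475 ⇒ m₂ = 6.11188
Σ(xᵢ − x̄)⁴ = 286.8667 ⇒ m₄ = 71.71667
m₂² = 37.35502
g₂ = m₄/m₂² − 3 = 1.91987 − 3 ≈ -1.0801

-1.0801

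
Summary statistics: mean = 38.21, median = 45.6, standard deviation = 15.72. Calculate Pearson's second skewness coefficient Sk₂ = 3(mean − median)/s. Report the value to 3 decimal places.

Sk₂ = 3(38.21 − 45.6) / 15.72 = 3 × -7.3900 / 15.72
    = -22.1700 / 15.72 ≈ -1.410

-1.410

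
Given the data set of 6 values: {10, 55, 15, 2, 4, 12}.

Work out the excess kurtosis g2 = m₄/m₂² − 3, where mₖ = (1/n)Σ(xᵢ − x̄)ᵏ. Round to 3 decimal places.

0.774

x̄ = 16.3333
Σ(xᵢ − x̄)² = 1913.3333 ⇒ m₂ = 318.88889
Σ(xᵢ − x̄)⁴ = 2302667.1111 ⇒ m₄ = 383777.85185
m₂² = 101690.12346
g2 = m₄/m₂² − 3 = 3.77399 − 3 ≈ 0.774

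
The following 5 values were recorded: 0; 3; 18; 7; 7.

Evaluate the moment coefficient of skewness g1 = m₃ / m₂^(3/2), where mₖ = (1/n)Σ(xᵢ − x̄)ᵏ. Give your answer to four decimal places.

x̄ = (0 + 3 + 18 + 7 + 7) / 5 = 7.0000
deviations (xᵢ − x̄): -7.0000, -4.0000, 11.0000, 0.0000, 0.0000
Σ(xᵢ − x̄)² = 186.0000 ⇒ m₂ = 186.0000/5 = 37.20000
Σ(xᵢ − x̄)³ = 924.0000 ⇒ m₃ = 924.0000/5 = 184.80000
m₂^(3/2) = 37.20000^(1.5) = 226.88951
g1 = m₃ / m₂^(3/2) = 184.80000 / 226.88951 ≈ 0.8145

0.8145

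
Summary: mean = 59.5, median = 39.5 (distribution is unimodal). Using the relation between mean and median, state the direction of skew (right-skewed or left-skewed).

mean − median = 59.5 − 39.5 = 20.0
mean > median ⇒ the longer tail is on the right ⇒ right-skewed (positively skewed).

right-skewed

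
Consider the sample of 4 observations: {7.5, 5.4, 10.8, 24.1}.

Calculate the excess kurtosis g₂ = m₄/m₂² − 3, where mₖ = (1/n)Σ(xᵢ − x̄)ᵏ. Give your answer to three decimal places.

-0.855

x̄ = 11.9500
Σ(xᵢ − x̄)² = 211.6500 ⇒ m₂ = 52.91250
Σ(xᵢ − x̄)⁴ = 24026.9150 ⇒ m₄ = 6006.72876
m₂² = 2799.73266
g₂ = m₄/m₂² − 3 = 2.14547 − 3 ≈ -0.855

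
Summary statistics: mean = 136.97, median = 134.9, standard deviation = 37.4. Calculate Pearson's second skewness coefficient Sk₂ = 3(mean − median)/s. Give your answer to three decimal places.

Sk₂ = 3(136.97 − 134.9) / 37.4 = 3 × 2.0700 / 37.4
    = 6.2100 / 37.4 ≈ 0.166

0.166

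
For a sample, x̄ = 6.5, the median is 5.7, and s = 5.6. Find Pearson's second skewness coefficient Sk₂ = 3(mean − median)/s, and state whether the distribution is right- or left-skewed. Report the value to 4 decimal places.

0.4286, right-skewed

Sk₂ = 3(6.5 − 5.7) / 5.6 = 3 × 0.8000 / 5.6
    = 2.4000 / 5.6 ≈ 0.4286
Sk₂ > 0 ⇒ mean > median ⇒ right-skewed (positive skew).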